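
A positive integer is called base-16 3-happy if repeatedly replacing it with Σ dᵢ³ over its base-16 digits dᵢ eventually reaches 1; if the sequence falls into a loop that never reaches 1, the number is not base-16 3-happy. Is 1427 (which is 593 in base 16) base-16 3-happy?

not base-16 3-happy

1427 = (5,9,3)_16 → 5³ + 9³ + 3³ = 881
881 = (3,7,1)_16 → 3³ + 7³ + 1³ = 371
371 = (1,7,3)_16 → 1³ + 7³ + 3³ = 371  — 371 already seen; the sequence cycles without reaching 1.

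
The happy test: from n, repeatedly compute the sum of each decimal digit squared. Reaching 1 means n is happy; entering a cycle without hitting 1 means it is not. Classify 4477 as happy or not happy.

4477 → 4² + 4² + 7² + 7² = 16 + 16 + 49 + 49 = 130
130 → 1² + 3² + 0² = 1 + 9 + 0 = 10
10 → 1² + 0² = 1 + 0 = 1  — reached 1.

happy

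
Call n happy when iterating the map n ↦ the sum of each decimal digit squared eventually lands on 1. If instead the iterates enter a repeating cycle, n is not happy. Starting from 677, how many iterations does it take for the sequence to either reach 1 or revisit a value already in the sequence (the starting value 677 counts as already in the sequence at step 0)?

12

677 → 6² + 7² + 7² = 36 + 49 + 49 = 134
134 → 1² + 3² + 4² = 1 + 9 + 16 = 26
26 → 2² + 6² = 4 + 36 = 40
40 → 4² + 0² = 16 + 0 = 16
16 → 1² + 6² = 1 + 36 = 37
37 → 3² + 7² = 9 + 49 = 58
58 → 5² + 8² = 25 + 64 = 89
89 → 8² + 9² = 64 + 81 = 145
145 → 1² + 4² + 5² = 1 + 16 + 25 = 42
42 → 4² + 2² = 16 + 4 = 20
20 → 2² + 0² = 4 + 0 = 4
4 → 4² = 16  — 16 repeats.
That took 12 steps.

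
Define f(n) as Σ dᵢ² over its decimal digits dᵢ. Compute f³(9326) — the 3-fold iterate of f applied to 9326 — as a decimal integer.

9326 → 130
130 → 10
10 → 1

1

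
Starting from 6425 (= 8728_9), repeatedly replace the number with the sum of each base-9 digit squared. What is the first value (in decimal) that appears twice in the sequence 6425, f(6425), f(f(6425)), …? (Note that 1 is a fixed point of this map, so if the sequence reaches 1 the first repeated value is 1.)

6425 = (8,7,2,8)_9 → 181
181 = (2,2,1)_9 → 9
9 = (1,0)_9 → 1  — reached the fixed point 1.
1 → 1, so 1 is the first repeated value.

1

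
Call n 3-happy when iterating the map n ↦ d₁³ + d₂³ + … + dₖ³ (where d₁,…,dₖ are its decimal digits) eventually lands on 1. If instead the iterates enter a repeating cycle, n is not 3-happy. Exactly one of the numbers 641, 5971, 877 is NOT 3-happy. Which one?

641: 641 → 281 → 521 → 134 → 92 → 737 → 713 → 371 → 371  — repeats 371 (not 3-happy)
5971: 5971 → 1198 → 1243 → 100 → 1  — reaches 1 (3-happy)
877: 877 → 1198 → 1243 → 100 → 1  — reaches 1 (3-happy)

641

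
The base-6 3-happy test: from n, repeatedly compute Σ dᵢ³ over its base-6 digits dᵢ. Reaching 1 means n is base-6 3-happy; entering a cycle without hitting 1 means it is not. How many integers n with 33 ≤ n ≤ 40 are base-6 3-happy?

2

33: 33 → 152 → 73 → 9 → 28 → 128 → 62 → 73  (repeats 73)
34: 34 → 189 → 153 → 92 → 43 → 3 → 27 → 91 → 36 → 1  (reaches 1)
35: 35 → 250 → 190 → 190  (repeats 190)
36: 36 → 1  (reaches 1)
37: 37 → 2 → 8 → 9 → 28 → 128 → 62 → 73 → 9  (repeats 9)
38: 38 → 9 → 28 → 128 → 62 → 73 → 9  (repeats 9)
39: 39 → 28 → 128 → 62 → 73 → 9 → 28  (repeats 28)
40: 40 → 65 → 190 → 190  (repeats 190)
base-6 3-happy: 34, 36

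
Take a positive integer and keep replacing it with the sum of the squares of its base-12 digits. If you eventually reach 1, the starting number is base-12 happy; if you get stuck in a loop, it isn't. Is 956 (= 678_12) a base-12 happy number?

956 = (6,7,8)_12 → 6² + 7² + 8² = 149
149 = (1,0,5)_12 → 1² + 0² + 5² = 26
26 = (2,2)_12 → 2² + 2² = 8
8 = (8)_12 → 8² = 64
64 = (5,4)_12 → 5² + 4² = 41
41 = (3,5)_12 → 3² + 5² = 34
34 = (2,10)_12 → 2² + 10² = 104
104 = (8,8)_12 → 8² + 8² = 128
128 = (10,8)_12 → 10² + 8² = 164
164 = (1,1,8)_12 → 1² + 1² + 8² = 66
66 = (5,6)_12 → 5² + 6² = 61
61 = (5,1)_12 → 5² + 1² = 26  — 26 already seen; the sequence cycles without reaching 1.

not base-12 happy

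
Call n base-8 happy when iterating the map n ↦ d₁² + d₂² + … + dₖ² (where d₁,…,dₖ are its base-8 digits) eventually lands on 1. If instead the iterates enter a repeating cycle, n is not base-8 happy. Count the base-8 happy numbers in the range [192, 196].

192: 192 → 9 → 2 → 4 → 16 → 4  (repeats 4)
193: 193 → 10 → 5 → 25 → 10  (repeats 10)
194: 194 → 13 → 26 → 13  (repeats 13)
195: 195 → 18 → 8 → 1  (reaches 1)
196: 196 → 25 → 10 → 5 → 25  (repeats 25)
base-8 happy: 195

1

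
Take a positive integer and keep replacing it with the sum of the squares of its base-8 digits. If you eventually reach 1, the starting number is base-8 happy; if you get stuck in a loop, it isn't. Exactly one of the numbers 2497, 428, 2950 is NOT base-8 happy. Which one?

2497

2497: 2497 → 66 → 5 → 25 → 10 → 5  — repeats 5 (not base-8 happy)
428: 428 → 77 → 27 → 18 → 8 → 1  — reaches 1 (base-8 happy)
2950: 2950 → 97 → 18 → 8 → 1  — reaches 1 (base-8 happy)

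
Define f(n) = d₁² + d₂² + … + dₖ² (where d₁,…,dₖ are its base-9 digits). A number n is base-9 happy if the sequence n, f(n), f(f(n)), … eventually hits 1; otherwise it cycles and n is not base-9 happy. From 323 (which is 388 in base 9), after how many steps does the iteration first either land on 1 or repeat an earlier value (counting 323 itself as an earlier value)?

323 = (3,8,8)_9 → 3² + 8² + 8² = 137
137 = (1,6,2)_9 → 1² + 6² + 2² = 41
41 = (4,5)_9 → 4² + 5² = 41  — 41 repeats.
That took 3 steps.

3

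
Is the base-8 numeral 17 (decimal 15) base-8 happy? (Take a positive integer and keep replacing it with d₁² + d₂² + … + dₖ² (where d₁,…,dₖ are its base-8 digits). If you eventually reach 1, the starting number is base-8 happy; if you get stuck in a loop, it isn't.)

not base-8 happy

15 = (1,7)_8 → 1² + 7² = 1 + 49 = 50
50 = (6,2)_8 → 6² + 2² = 36 + 4 = 40
40 = (5,0)_8 → 5² + 0² = 25 + 0 = 25
25 = (3,1)_8 → 3² + 1² = 9 + 1 = 10
10 = (1,2)_8 → 1² + 2² = 1 + 4 = 5
5 = (5)_8 → 5² = 25  — 25 already seen; the sequence cycles without reaching 1.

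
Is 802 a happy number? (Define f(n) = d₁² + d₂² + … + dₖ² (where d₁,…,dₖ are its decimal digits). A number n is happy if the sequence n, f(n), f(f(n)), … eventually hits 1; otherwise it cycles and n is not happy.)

happy

802 → 8² + 0² + 2² = 64 + 0 + 4 = 68
68 → 6² + 8² = 36 + 64 = 100
100 → 1² + 0² + 0² = 1 + 0 + 0 = 1  — reached 1.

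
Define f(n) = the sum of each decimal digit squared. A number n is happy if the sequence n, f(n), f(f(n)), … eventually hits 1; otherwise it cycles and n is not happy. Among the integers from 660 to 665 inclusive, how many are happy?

1

660: 660 → 72 → 53 → 34 → 25 → 29 → 85 → 89 → 145 → 42 → 20 → 4 → 16 → 37 → 58 → 89  (repeats 89)
661: 661 → 73 → 58 → 89 → 145 → 42 → 20 → 4 → 16 → 37 → 58  (repeats 58)
662: 662 → 76 → 85 → 89 → 145 → 42 → 20 → 4 → 16 → 37 → 58 → 89  (repeats 89)
663: 663 → 81 → 65 → 61 → 37 → 58 → 89 → 145 → 42 → 20 → 4 → 16 → 37  (repeats 37)
664: 664 → 88 → 128 → 69 → 117 → 51 → 26 → 40 → 16 → 37 → 58 → 89 → 145 → 42 → 20 → 4 → 16  (repeats 16)
665: 665 → 97 → 130 → 10 → 1  (reaches 1)
happy: 665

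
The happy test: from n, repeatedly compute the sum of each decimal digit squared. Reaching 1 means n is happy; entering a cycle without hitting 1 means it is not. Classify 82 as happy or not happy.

happy

82 → 68
68 → 100
100 → 1  — reached 1.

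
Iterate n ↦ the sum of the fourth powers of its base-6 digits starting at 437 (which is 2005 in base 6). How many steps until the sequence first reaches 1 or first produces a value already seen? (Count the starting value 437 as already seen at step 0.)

437 = (2,0,0,5)_6 → 641
641 = (2,5,4,5)_6 → 1522
1522 = (1,1,0,1,4)_6 → 259
259 = (1,1,1,1)_6 → 4
4 = (4)_6 → 256
256 = (1,1,0,4)_6 → 258
258 = (1,1,1,0)_6 → 3
3 = (3)_6 → 81
81 = (2,1,3)_6 → 98
98 = (2,4,2)_6 → 288
288 = (1,2,0,0)_6 → 17
17 = (2,5)_6 → 641  — 641 repeats.
That took 12 steps.

12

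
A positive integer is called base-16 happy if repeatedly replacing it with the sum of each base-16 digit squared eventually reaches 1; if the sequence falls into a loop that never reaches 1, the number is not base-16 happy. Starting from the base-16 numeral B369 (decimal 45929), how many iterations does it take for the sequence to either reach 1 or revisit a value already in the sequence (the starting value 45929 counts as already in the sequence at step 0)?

45929 = (11,3,6,9)_16 → 11² + 3² + 6² + 9² = 121 + 9 + 36 + 81 = 247
247 = (15,7)_16 → 15² + 7² = 225 + 49 = 274
274 = (1,1,2)_16 → 1² + 1² + 2² = 1 + 1 + 4 = 6
6 = (6)_16 → 6² = 36
36 = (2,4)_16 → 2² + 4² = 4 + 16 = 20
20 = (1,4)_16 → 1² + 4² = 1 + 16 = 17
17 = (1,1)_16 → 1² + 1² = 1 + 1 = 2
2 = (2)_16 → 2² = 4
4 = (4)_16 → 4² = 16
16 = (1,0)_16 → 1² + 0² = 1 + 0 = 1  — reached 1.
That took 10 steps.

10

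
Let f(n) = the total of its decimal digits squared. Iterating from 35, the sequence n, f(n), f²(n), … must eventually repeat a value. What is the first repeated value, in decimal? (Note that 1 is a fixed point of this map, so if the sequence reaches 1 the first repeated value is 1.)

89

35 → 34
34 → 25
25 → 29
29 → 85
85 → 89
89 → 145
145 → 42
42 → 20
20 → 4
4 → 16
16 → 37
37 → 58
58 → 89  — 89 already appeared earlier.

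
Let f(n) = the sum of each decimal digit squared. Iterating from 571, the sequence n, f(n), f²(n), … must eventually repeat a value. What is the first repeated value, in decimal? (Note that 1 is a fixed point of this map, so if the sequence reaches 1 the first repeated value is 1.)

571 → 5² + 7² + 1² = 75
75 → 7² + 5² = 74
74 → 7² + 4² = 65
65 → 6² + 5² = 61
61 → 6² + 1² = 37
37 → 3² + 7² = 58
58 → 5² + 8² = 89
89 → 8² + 9² = 145
145 → 1² + 4² + 5² = 42
42 → 4² + 2² = 20
20 → 2² + 0² = 4
4 → 4² = 16
16 → 1² + 6² = 37  — 37 already appeared earlier.

37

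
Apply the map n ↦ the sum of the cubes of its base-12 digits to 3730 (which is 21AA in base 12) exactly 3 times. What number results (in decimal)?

3730 = (2,1,10,10)_12 → 2³ + 1³ + 10³ + 10³ = 2009
2009 = (1,1,11,5)_12 → 1³ + 1³ + 11³ + 5³ = 1458
1458 = (10,1,6)_12 → 10³ + 1³ + 6³ = 1217

1217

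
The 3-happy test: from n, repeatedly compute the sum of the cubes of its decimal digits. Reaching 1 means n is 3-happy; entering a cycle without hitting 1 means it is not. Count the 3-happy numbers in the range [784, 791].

784: 784 → 919 → 1459 → 919  — not 3-happy
785: 785 → 980 → 1241 → 74 → 407 → 407  — not 3-happy
786: 786 → 1071 → 345 → 216 → 225 → 141 → 66 → 432 → 99 → 1458 → 702 → 351 → 153 → 153  — not 3-happy
787: 787 → 1198 → 1243 → 100 → 1  — 3-happy
788: 788 → 1367 → 587 → 980 → 1241 → 74 → 407 → 407  — not 3-happy
789: 789 → 1584 → 702 → 351 → 153 → 153  — not 3-happy
790: 790 → 1072 → 352 → 160 → 217 → 352  — not 3-happy
791: 791 → 1073 → 371 → 371  — not 3-happy
3-happy: 787

1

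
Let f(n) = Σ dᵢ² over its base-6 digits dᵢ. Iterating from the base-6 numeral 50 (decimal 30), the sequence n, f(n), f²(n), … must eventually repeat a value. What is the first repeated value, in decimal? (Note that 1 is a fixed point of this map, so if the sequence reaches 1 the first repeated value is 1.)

30 = (5,0)_6 → 5² + 0² = 25
25 = (4,1)_6 → 4² + 1² = 17
17 = (2,5)_6 → 2² + 5² = 29
29 = (4,5)_6 → 4² + 5² = 41
41 = (1,0,5)_6 → 1² + 0² + 5² = 26
26 = (4,2)_6 → 4² + 2² = 20
20 = (3,2)_6 → 3² + 2² = 13
13 = (2,1)_6 → 2² + 1² = 5
5 = (5)_6 → 5² = 25  — 25 already appeared earlier.

25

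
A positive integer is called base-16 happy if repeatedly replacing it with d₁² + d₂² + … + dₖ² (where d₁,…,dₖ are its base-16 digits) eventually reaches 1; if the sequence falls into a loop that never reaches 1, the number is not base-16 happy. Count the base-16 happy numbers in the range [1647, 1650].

1

1647: 1647 → 297 → 86 → 61 → 178 → 125 → 218 → 269 → 170 → 200 → 208 → 169 → 181 → 146 → 85 → 50 → 13 → 169  — not base-16 happy
1648: 1648 → 85 → 50 → 13 → 169 → 181 → 146 → 85  — not base-16 happy
1649: 1649 → 86 → 61 → 178 → 125 → 218 → 269 → 170 → 200 → 208 → 169 → 181 → 146 → 85 → 50 → 13 → 169  — not base-16 happy
1650: 1650 → 89 → 106 → 136 → 128 → 64 → 16 → 1  — base-16 happy
base-16 happy: 1650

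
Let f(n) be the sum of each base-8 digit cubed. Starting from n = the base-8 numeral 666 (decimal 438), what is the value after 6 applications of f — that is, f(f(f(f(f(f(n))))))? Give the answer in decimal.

1

438 = (6,6,6)_8 → 6³ + 6³ + 6³ = 648
648 = (1,2,1,0)_8 → 1³ + 2³ + 1³ + 0³ = 10
10 = (1,2)_8 → 1³ + 2³ = 9
9 = (1,1)_8 → 1³ + 1³ = 2
2 = (2)_8 → 2³ = 8
8 = (1,0)_8 → 1³ + 0³ = 1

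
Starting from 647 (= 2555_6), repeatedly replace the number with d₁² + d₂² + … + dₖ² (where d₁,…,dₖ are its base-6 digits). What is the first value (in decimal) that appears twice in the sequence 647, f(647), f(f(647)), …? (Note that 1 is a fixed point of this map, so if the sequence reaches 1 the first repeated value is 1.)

647 = (2,5,5,5)_6 → 79
79 = (2,1,1)_6 → 6
6 = (1,0)_6 → 1  — reached the fixed point 1.
1 → 1, so 1 is the first repeated value.

1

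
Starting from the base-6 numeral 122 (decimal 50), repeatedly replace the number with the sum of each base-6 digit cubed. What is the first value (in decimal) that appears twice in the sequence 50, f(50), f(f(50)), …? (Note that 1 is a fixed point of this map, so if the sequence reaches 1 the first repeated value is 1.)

1

50 = (1,2,2)_6 → 17
17 = (2,5)_6 → 133
133 = (3,4,1)_6 → 92
92 = (2,3,2)_6 → 43
43 = (1,1,1)_6 → 3
3 = (3)_6 → 27
27 = (4,3)_6 → 91
91 = (2,3,1)_6 → 36
36 = (1,0,0)_6 → 1  — reached the fixed point 1.
1 → 1, so 1 is the first repeated value.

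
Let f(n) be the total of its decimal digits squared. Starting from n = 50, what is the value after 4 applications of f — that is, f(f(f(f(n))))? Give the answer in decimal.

89

50 → 5² + 0² = 25 + 0 = 25
25 → 2² + 5² = 4 + 25 = 29
29 → 2² + 9² = 4 + 81 = 85
85 → 8² + 5² = 64 + 25 = 89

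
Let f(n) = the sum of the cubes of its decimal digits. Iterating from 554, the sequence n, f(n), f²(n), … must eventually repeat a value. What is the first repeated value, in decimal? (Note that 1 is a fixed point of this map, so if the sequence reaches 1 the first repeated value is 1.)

554 → 5³ + 5³ + 4³ = 314
314 → 3³ + 1³ + 4³ = 92
92 → 9³ + 2³ = 737
737 → 7³ + 3³ + 7³ = 713
713 → 7³ + 1³ + 3³ = 371
371 → 3³ + 7³ + 1³ = 371  — 371 already appeared earlier.

371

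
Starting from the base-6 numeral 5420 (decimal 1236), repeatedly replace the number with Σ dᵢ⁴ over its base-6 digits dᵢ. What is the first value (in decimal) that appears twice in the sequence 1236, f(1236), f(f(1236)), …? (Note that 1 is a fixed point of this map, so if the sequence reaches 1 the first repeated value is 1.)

353

1236 = (5,4,2,0)_6 → 5⁴ + 4⁴ + 2⁴ + 0⁴ = 625 + 256 + 16 + 0 = 897
897 = (4,0,5,3)_6 → 4⁴ + 0⁴ + 5⁴ + 3⁴ = 256 + 0 + 625 + 81 = 962
962 = (4,2,4,2)_6 → 4⁴ + 2⁴ + 4⁴ + 2⁴ = 256 + 16 + 256 + 16 = 544
544 = (2,3,0,4)_6 → 2⁴ + 3⁴ + 0⁴ + 4⁴ = 16 + 81 + 0 + 256 = 353
353 = (1,3,4,5)_6 → 1⁴ + 3⁴ + 4⁴ + 5⁴ = 1 + 81 + 256 + 625 = 963
963 = (4,2,4,3)_6 → 4⁴ + 2⁴ + 4⁴ + 3⁴ = 256 + 16 + 256 + 81 = 609
609 = (2,4,5,3)_6 → 2⁴ + 4⁴ + 5⁴ + 3⁴ = 16 + 256 + 625 + 81 = 978
978 = (4,3,1,0)_6 → 4⁴ + 3⁴ + 1⁴ + 0⁴ = 256 + 81 + 1 + 0 = 338
338 = (1,3,2,2)_6 → 1⁴ + 3⁴ + 2⁴ + 2⁴ = 1 + 81 + 16 + 16 = 114
114 = (3,1,0)_6 → 3⁴ + 1⁴ + 0⁴ = 81 + 1 + 0 = 82
82 = (2,1,4)_6 → 2⁴ + 1⁴ + 4⁴ = 16 + 1 + 256 = 273
273 = (1,1,3,3)_6 → 1⁴ + 1⁴ + 3⁴ + 3⁴ = 1 + 1 + 81 + 81 = 164
164 = (4,3,2)_6 → 4⁴ + 3⁴ + 2⁴ = 256 + 81 + 16 = 353  — 353 already appeared earlier.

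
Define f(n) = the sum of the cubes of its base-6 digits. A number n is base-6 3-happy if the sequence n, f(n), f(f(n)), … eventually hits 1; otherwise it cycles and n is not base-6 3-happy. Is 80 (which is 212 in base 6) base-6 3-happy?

80 = (2,1,2)_6 → 2³ + 1³ + 2³ = 8 + 1 + 8 = 17
17 = (2,5)_6 → 2³ + 5³ = 8 + 125 = 133
133 = (3,4,1)_6 → 3³ + 4³ + 1³ = 27 + 64 + 1 = 92
92 = (2,3,2)_6 → 2³ + 3³ + 2³ = 8 + 27 + 8 = 43
43 = (1,1,1)_6 → 1³ + 1³ + 1³ = 1 + 1 + 1 = 3
3 = (3)_6 → 3³ = 27
27 = (4,3)_6 → 4³ + 3³ = 64 + 27 = 91
91 = (2,3,1)_6 → 2³ + 3³ + 1³ = 8 + 27 + 1 = 36
36 = (1,0,0)_6 → 1³ + 0³ + 0³ = 1 + 0 + 0 = 1  — reached 1.

base-6 3-happy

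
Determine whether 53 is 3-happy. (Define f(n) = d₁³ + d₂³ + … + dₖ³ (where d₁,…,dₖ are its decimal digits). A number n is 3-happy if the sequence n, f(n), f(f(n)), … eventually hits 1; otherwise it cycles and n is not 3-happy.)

not 3-happy

53 → 5³ + 3³ = 125 + 27 = 152
152 → 1³ + 5³ + 2³ = 1 + 125 + 8 = 134
134 → 1³ + 3³ + 4³ = 1 + 27 + 64 = 92
92 → 9³ + 2³ = 729 + 8 = 737
737 → 7³ + 3³ + 7³ = 343 + 27 + 343 = 713
713 → 7³ + 1³ + 3³ = 343 + 1 + 27 = 371
371 → 3³ + 7³ + 1³ = 27 + 343 + 1 = 371  — 371 already seen; the sequence cycles without reaching 1.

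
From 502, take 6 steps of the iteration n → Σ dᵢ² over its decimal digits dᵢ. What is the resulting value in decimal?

502 → 5² + 0² + 2² = 29
29 → 2² + 9² = 85
85 → 8² + 5² = 89
89 → 8² + 9² = 145
145 → 1² + 4² + 5² = 42
42 → 4² + 2² = 20

20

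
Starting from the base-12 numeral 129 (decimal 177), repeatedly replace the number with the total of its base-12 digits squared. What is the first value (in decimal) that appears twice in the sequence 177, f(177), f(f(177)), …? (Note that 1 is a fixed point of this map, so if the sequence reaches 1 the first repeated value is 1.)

177 = (1,2,9)_12 → 1² + 2² + 9² = 1 + 4 + 81 = 86
86 = (7,2)_12 → 7² + 2² = 49 + 4 = 53
53 = (4,5)_12 → 4² + 5² = 16 + 25 = 41
41 = (3,5)_12 → 3² + 5² = 9 + 25 = 34
34 = (2,10)_12 → 2² + 10² = 4 + 100 = 104
104 = (8,8)_12 → 8² + 8² = 64 + 64 = 128
128 = (10,8)_12 → 10² + 8² = 100 + 64 = 164
164 = (1,1,8)_12 → 1² + 1² + 8² = 1 + 1 + 64 = 66
66 = (5,6)_12 → 5² + 6² = 25 + 36 = 61
61 = (5,1)_12 → 5² + 1² = 25 + 1 = 26
26 = (2,2)_12 → 2² + 2² = 4 + 4 = 8
8 = (8)_12 → 8² = 64
64 = (5,4)_12 → 5² + 4² = 25 + 16 = 41  — 41 already appeared earlier.

41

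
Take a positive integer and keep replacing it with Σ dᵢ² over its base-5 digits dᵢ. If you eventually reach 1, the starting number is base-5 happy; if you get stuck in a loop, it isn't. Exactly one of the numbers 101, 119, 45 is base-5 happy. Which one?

101: 101 → 17 → 13 → 13  — repeats 13 (not base-5 happy)
119: 119 → 41 → 11 → 5 → 1  — reaches 1 (base-5 happy)
45: 45 → 17 → 13 → 13  — repeats 13 (not base-5 happy)

119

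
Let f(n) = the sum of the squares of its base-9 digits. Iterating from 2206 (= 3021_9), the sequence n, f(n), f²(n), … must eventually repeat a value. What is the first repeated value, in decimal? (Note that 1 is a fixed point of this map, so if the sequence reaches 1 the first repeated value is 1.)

68

2206 = (3,0,2,1)_9 → 3² + 0² + 2² + 1² = 14
14 = (1,5)_9 → 1² + 5² = 26
26 = (2,8)_9 → 2² + 8² = 68
68 = (7,5)_9 → 7² + 5² = 74
74 = (8,2)_9 → 8² + 2² = 68  — 68 already appeared earlier.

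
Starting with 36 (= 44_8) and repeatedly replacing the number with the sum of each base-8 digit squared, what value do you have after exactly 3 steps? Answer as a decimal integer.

4

36 = (4,4)_8 → 32
32 = (4,0)_8 → 16
16 = (2,0)_8 → 4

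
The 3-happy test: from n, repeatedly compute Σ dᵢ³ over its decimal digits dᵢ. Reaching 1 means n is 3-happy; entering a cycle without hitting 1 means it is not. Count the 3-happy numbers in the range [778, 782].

778: 778 → 1198 → 1243 → 100 → 1  — 3-happy
779: 779 → 1415 → 191 → 731 → 371 → 371  — not 3-happy
780: 780 → 855 → 762 → 567 → 684 → 792 → 1080 → 513 → 153 → 153  — not 3-happy
781: 781 → 856 → 853 → 664 → 496 → 1009 → 730 → 370 → 370  — not 3-happy
782: 782 → 863 → 755 → 593 → 881 → 1025 → 134 → 92 → 737 → 713 → 371 → 371  — not 3-happy
3-happy: 778

1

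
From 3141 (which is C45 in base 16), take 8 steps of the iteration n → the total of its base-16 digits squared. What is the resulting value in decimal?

169

3141 = (12,4,5)_16 → 12² + 4² + 5² = 185
185 = (11,9)_16 → 11² + 9² = 202
202 = (12,10)_16 → 12² + 10² = 244
244 = (15,4)_16 → 15² + 4² = 241
241 = (15,1)_16 → 15² + 1² = 226
226 = (14,2)_16 → 14² + 2² = 200
200 = (12,8)_16 → 12² + 8² = 208
208 = (13,0)_16 → 13² + 0² = 169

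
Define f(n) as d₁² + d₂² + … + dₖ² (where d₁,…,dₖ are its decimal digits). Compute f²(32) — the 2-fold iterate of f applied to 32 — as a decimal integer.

10

32 → 3² + 2² = 9 + 4 = 13
13 → 1² + 3² = 1 + 9 = 10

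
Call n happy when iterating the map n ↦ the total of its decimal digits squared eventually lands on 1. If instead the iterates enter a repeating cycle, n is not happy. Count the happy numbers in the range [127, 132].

2

127: 127 → 54 → 41 → 17 → 50 → 25 → 29 → 85 → 89 → 145 → 42 → 20 → 4 → 16 → 37 → 58 → 89  (repeats 89)
128: 128 → 69 → 117 → 51 → 26 → 40 → 16 → 37 → 58 → 89 → 145 → 42 → 20 → 4 → 16  (repeats 16)
129: 129 → 86 → 100 → 1  (reaches 1)
130: 130 → 10 → 1  (reaches 1)
131: 131 → 11 → 2 → 4 → 16 → 37 → 58 → 89 → 145 → 42 → 20 → 4  (repeats 4)
132: 132 → 14 → 17 → 50 → 25 → 29 → 85 → 89 → 145 → 42 → 20 → 4 → 16 → 37 → 58 → 89  (repeats 89)
happy: 129, 130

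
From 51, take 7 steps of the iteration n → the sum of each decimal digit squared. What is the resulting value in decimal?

145

51 → 5² + 1² = 25 + 1 = 26
26 → 2² + 6² = 4 + 36 = 40
40 → 4² + 0² = 16 + 0 = 16
16 → 1² + 6² = 1 + 36 = 37
37 → 3² + 7² = 9 + 49 = 58
58 → 5² + 8² = 25 + 64 = 89
89 → 8² + 9² = 64 + 81 = 145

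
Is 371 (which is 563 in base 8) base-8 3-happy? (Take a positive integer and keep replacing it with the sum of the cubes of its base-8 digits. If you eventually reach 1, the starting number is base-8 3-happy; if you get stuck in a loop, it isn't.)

371 = (5,6,3)_8 → 5³ + 6³ + 3³ = 368
368 = (5,6,0)_8 → 5³ + 6³ + 0³ = 341
341 = (5,2,5)_8 → 5³ + 2³ + 5³ = 258
258 = (4,0,2)_8 → 4³ + 0³ + 2³ = 72
72 = (1,1,0)_8 → 1³ + 1³ + 0³ = 2
2 = (2)_8 → 2³ = 8
8 = (1,0)_8 → 1³ + 0³ = 1  — reached 1.

base-8 3-happy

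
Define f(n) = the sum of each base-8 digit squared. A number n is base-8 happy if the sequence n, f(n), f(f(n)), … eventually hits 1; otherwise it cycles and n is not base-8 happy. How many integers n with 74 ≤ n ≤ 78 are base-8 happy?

74: 74 → 6 → 36 → 32 → 16 → 4 → 16  — not base-8 happy
75: 75 → 11 → 10 → 5 → 25 → 10  — not base-8 happy
76: 76 → 18 → 8 → 1  — base-8 happy
77: 77 → 27 → 18 → 8 → 1  — base-8 happy
78: 78 → 38 → 52 → 52  — not base-8 happy
base-8 happy: 76, 77

2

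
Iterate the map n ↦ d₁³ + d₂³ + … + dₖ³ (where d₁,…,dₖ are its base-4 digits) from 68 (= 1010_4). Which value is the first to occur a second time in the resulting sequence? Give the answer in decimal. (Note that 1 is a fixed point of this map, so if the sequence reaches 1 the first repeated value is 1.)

8

68 = (1,0,1,0)_4 → 2
2 = (2)_4 → 8
8 = (2,0)_4 → 8  — 8 already appeared earlier.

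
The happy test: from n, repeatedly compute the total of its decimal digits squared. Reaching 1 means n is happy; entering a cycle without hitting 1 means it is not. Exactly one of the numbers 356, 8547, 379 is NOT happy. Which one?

356: 356 → 70 → 49 → 97 → 130 → 10 → 1  — reaches 1 (happy)
8547: 8547 → 154 → 42 → 20 → 4 → 16 → 37 → 58 → 89 → 145 → 42  — repeats 42 (not happy)
379: 379 → 139 → 91 → 82 → 68 → 100 → 1  — reaches 1 (happy)

8547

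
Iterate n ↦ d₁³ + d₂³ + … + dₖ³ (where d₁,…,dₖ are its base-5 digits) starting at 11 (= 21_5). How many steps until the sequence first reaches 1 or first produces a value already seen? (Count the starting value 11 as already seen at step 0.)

4

11 = (2,1)_5 → 2³ + 1³ = 9
9 = (1,4)_5 → 1³ + 4³ = 65
65 = (2,3,0)_5 → 2³ + 3³ + 0³ = 35
35 = (1,2,0)_5 → 1³ + 2³ + 0³ = 9  — 9 repeats.
That took 4 steps.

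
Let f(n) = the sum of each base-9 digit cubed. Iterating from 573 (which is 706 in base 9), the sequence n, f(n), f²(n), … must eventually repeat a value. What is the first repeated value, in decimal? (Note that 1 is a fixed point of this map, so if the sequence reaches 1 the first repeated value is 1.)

1

573 = (7,0,6)_9 → 559
559 = (6,8,1)_9 → 729
729 = (1,0,0,0)_9 → 1  — reached the fixed point 1.
1 → 1, so 1 is the first repeated value.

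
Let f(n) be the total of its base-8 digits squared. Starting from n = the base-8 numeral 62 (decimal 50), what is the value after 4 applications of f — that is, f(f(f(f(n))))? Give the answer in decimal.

50 = (6,2)_8 → 40
40 = (5,0)_8 → 25
25 = (3,1)_8 → 10
10 = (1,2)_8 → 5

5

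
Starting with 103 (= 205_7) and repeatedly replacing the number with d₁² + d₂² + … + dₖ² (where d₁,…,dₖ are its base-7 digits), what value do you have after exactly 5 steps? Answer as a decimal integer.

103 = (2,0,5)_7 → 2² + 0² + 5² = 29
29 = (4,1)_7 → 4² + 1² = 17
17 = (2,3)_7 → 2² + 3² = 13
13 = (1,6)_7 → 1² + 6² = 37
37 = (5,2)_7 → 5² + 2² = 29

29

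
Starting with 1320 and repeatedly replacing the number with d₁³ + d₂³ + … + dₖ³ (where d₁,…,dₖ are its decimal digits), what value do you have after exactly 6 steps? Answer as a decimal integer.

351

1320 → 1³ + 3³ + 2³ + 0³ = 36
36 → 3³ + 6³ = 243
243 → 2³ + 4³ + 3³ = 99
99 → 9³ + 9³ = 1458
1458 → 1³ + 4³ + 5³ + 8³ = 702
702 → 7³ + 0³ + 2³ = 351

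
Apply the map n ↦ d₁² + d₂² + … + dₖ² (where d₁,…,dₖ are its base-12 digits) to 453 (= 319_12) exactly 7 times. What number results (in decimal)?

453 = (3,1,9)_12 → 3² + 1² + 9² = 91
91 = (7,7)_12 → 7² + 7² = 98
98 = (8,2)_12 → 8² + 2² = 68
68 = (5,8)_12 → 5² + 8² = 89
89 = (7,5)_12 → 7² + 5² = 74
74 = (6,2)_12 → 6² + 2² = 40
40 = (3,4)_12 → 3² + 4² = 25

25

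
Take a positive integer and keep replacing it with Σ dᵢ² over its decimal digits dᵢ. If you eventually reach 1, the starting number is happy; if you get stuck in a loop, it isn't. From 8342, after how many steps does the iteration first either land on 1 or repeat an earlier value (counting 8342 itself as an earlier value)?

14

8342 → 93
93 → 90
90 → 81
81 → 65
65 → 61
61 → 37
37 → 58
58 → 89
89 → 145
145 → 42
42 → 20
20 → 4
4 → 16
16 → 37  — 37 repeats.
That took 14 steps.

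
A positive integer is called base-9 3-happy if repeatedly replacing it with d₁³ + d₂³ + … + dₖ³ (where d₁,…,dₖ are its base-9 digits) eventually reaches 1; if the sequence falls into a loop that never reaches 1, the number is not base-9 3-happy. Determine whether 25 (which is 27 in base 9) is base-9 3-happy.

25 = (2,7)_9 → 2³ + 7³ = 351
351 = (4,3,0)_9 → 4³ + 3³ + 0³ = 91
91 = (1,1,1)_9 → 1³ + 1³ + 1³ = 3
3 = (3)_9 → 3³ = 27
27 = (3,0)_9 → 3³ + 0³ = 27  — 27 already seen; the sequence cycles without reaching 1.

not base-9 3-happy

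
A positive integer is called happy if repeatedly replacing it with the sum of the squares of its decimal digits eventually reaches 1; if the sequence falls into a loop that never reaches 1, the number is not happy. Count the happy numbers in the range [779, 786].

1

779: 779 → 179 → 131 → 11 → 2 → 4 → 16 → 37 → 58 → 89 → 145 → 42 → 20 → 4  — not happy
780: 780 → 113 → 11 → 2 → 4 → 16 → 37 → 58 → 89 → 145 → 42 → 20 → 4  — not happy
781: 781 → 114 → 18 → 65 → 61 → 37 → 58 → 89 → 145 → 42 → 20 → 4 → 16 → 37  — not happy
782: 782 → 117 → 51 → 26 → 40 → 16 → 37 → 58 → 89 → 145 → 42 → 20 → 4 → 16  — not happy
783: 783 → 122 → 9 → 81 → 65 → 61 → 37 → 58 → 89 → 145 → 42 → 20 → 4 → 16 → 37  — not happy
784: 784 → 129 → 86 → 100 → 1  — happy
785: 785 → 138 → 74 → 65 → 61 → 37 → 58 → 89 → 145 → 42 → 20 → 4 → 16 → 37  — not happy
786: 786 → 149 → 98 → 145 → 42 → 20 → 4 → 16 → 37 → 58 → 89 → 145  — not happy
happy: 784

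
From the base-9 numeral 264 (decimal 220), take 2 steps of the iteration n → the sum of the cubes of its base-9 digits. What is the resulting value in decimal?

220 = (2,6,4)_9 → 2³ + 6³ + 4³ = 8 + 216 + 64 = 288
288 = (3,5,0)_9 → 3³ + 5³ + 0³ = 27 + 125 + 0 = 152

152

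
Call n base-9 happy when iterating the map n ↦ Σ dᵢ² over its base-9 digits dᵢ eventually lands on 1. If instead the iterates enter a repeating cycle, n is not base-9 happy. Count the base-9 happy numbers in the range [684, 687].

684: 684 → 80 → 128 → 30 → 18 → 4 → 16 → 50 → 50  — not base-9 happy
685: 685 → 81 → 1  — base-9 happy
686: 686 → 84 → 10 → 2 → 4 → 16 → 50 → 50  — not base-9 happy
687: 687 → 89 → 65 → 53 → 89  — not base-9 happy
base-9 happy: 685

1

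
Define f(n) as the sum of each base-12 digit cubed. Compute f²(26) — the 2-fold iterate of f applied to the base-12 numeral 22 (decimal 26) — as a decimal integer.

26 = (2,2)_12 → 2³ + 2³ = 8 + 8 = 16
16 = (1,4)_12 → 1³ + 4³ = 1 + 64 = 65

65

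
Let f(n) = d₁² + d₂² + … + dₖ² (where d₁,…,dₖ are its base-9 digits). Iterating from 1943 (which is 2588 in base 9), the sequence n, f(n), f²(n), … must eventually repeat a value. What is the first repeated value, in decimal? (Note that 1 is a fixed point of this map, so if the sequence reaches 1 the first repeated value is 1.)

1

1943 = (2,5,8,8)_9 → 2² + 5² + 8² + 8² = 4 + 25 + 64 + 64 = 157
157 = (1,8,4)_9 → 1² + 8² + 4² = 1 + 64 + 16 = 81
81 = (1,0,0)_9 → 1² + 0² + 0² = 1 + 0 + 0 = 1  — reached the fixed point 1.
1 → 1, so 1 is the first repeated value.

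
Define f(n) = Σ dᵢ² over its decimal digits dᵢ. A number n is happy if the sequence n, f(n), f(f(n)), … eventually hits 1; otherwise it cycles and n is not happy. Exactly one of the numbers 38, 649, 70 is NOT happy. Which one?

38

38: 38 → 73 → 58 → 89 → 145 → 42 → 20 → 4 → 16 → 37 → 58  — repeats 58 (not happy)
649: 649 → 133 → 19 → 82 → 68 → 100 → 1  — reaches 1 (happy)
70: 70 → 49 → 97 → 130 → 10 → 1  — reaches 1 (happy)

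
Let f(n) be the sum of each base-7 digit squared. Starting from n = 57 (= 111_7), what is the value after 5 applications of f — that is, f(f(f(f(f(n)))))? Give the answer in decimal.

57 = (1,1,1)_7 → 1² + 1² + 1² = 3
3 = (3)_7 → 3² = 9
9 = (1,2)_7 → 1² + 2² = 5
5 = (5)_7 → 5² = 25
25 = (3,4)_7 → 3² + 4² = 25

25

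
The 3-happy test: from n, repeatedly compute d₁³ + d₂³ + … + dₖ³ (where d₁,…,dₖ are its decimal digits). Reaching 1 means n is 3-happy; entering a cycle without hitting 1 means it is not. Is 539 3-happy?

539 → 5³ + 3³ + 9³ = 881
881 → 8³ + 8³ + 1³ = 1025
1025 → 1³ + 0³ + 2³ + 5³ = 134
134 → 1³ + 3³ + 4³ = 92
92 → 9³ + 2³ = 737
737 → 7³ + 3³ + 7³ = 713
713 → 7³ + 1³ + 3³ = 371
371 → 3³ + 7³ + 1³ = 371  — 371 already seen; the sequence cycles without reaching 1.

not 3-happy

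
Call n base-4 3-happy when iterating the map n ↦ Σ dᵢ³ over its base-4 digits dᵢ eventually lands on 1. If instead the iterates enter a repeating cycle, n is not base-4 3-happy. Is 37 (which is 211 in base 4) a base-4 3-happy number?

37 = (2,1,1)_4 → 2³ + 1³ + 1³ = 10
10 = (2,2)_4 → 2³ + 2³ = 16
16 = (1,0,0)_4 → 1³ + 0³ + 0³ = 1  — reached 1.

base-4 3-happy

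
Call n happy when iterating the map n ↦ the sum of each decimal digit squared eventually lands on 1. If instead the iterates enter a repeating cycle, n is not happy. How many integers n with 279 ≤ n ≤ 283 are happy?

279: 279 → 134 → 26 → 40 → 16 → 37 → 58 → 89 → 145 → 42 → 20 → 4 → 16  — not happy
280: 280 → 68 → 100 → 1  — happy
281: 281 → 69 → 117 → 51 → 26 → 40 → 16 → 37 → 58 → 89 → 145 → 42 → 20 → 4 → 16  — not happy
282: 282 → 72 → 53 → 34 → 25 → 29 → 85 → 89 → 145 → 42 → 20 → 4 → 16 → 37 → 58 → 89  — not happy
283: 283 → 77 → 98 → 145 → 42 → 20 → 4 → 16 → 37 → 58 → 89 → 145  — not happy
happy: 280

1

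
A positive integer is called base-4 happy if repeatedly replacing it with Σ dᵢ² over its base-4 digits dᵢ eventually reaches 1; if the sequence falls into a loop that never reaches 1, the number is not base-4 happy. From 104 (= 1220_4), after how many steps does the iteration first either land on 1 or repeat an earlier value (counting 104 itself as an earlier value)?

5

104 = (1,2,2,0)_4 → 1² + 2² + 2² + 0² = 9
9 = (2,1)_4 → 2² + 1² = 5
5 = (1,1)_4 → 1² + 1² = 2
2 = (2)_4 → 2² = 4
4 = (1,0)_4 → 1² + 0² = 1  — reached 1.
That took 5 steps.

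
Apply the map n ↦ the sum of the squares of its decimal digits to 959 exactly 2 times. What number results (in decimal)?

959 → 187
187 → 114

114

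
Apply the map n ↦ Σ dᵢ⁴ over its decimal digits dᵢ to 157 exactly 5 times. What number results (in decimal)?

6725

157 → 1⁴ + 5⁴ + 7⁴ = 1 + 625 + 2401 = 3027
3027 → 3⁴ + 0⁴ + 2⁴ + 7⁴ = 81 + 0 + 16 + 2401 = 2498
2498 → 2⁴ + 4⁴ + 9⁴ + 8⁴ = 16 + 256 + 6561 + 4096 = 10929
10929 → 1⁴ + 0⁴ + 9⁴ + 2⁴ + 9⁴ = 1 + 0 + 6561 + 16 + 6561 = 13139
13139 → 1⁴ + 3⁴ + 1⁴ + 3⁴ + 9⁴ = 1 + 81 + 1 + 81 + 6561 = 6725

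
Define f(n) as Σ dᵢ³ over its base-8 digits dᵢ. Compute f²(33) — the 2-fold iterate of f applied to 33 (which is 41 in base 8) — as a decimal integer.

2

33 = (4,1)_8 → 4³ + 1³ = 65
65 = (1,0,1)_8 → 1³ + 0³ + 1³ = 2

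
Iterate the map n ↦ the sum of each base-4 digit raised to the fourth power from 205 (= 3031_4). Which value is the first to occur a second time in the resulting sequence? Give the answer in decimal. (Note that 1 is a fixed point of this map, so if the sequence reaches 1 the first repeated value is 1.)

83

205 = (3,0,3,1)_4 → 163
163 = (2,2,0,3)_4 → 113
113 = (1,3,0,1)_4 → 83
83 = (1,1,0,3)_4 → 83  — 83 already appeared earlier.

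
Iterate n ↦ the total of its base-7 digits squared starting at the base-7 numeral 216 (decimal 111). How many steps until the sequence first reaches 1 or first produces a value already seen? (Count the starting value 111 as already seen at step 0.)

111 = (2,1,6)_7 → 2² + 1² + 6² = 4 + 1 + 36 = 41
41 = (5,6)_7 → 5² + 6² = 25 + 36 = 61
61 = (1,1,5)_7 → 1² + 1² + 5² = 1 + 1 + 25 = 27
27 = (3,6)_7 → 3² + 6² = 9 + 36 = 45
45 = (6,3)_7 → 6² + 3² = 36 + 9 = 45  — 45 repeats.
That took 5 steps.

5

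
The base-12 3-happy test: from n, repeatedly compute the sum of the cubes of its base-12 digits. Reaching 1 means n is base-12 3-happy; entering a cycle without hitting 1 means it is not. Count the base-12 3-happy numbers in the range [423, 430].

5

423: 423 → 1366 → 1854 → 1217 → 762 → 368 → 736 → 190 → 1028 → 856 → 1520 → 1728 → 1  — base-12 3-happy
424: 424 → 1403 → 2572 → 1190 → 547 → 1099 → 1029 → 1073 → 593 → 190 → 1028 → 856 → 1520 → 1728 → 1  — base-12 3-happy
425: 425 → 1464 → 1008 → 343 → 415 → 1351 → 1136 → 1855 → 1344 → 793 → 342 → 288 → 8 → 512 → 755 → 1464  — not base-12 3-happy
426: 426 → 1555 → 2072 → 585 → 793 → 342 → 288 → 8 → 512 → 755 → 1464 → 1008 → 343 → 415 → 1351 → 1136 → 1855 → 1344 → 793  — not base-12 3-happy
427: 427 → 1682 → 1851 → 1028 → 856 → 1520 → 1728 → 1  — base-12 3-happy
428: 428 → 1851 → 1028 → 856 → 1520 → 1728 → 1  — base-12 3-happy
429: 429 → 2068 → 137 → 1456 → 1065 → 1136 → 1855 → 1344 → 793 → 342 → 288 → 8 → 512 → 755 → 1464 → 1008 → 343 → 415 → 1351 → 1136  — not base-12 3-happy
430: 430 → 2339 → 1404 → 1458 → 1217 → 762 → 368 → 736 → 190 → 1028 → 856 → 1520 → 1728 → 1  — base-12 3-happy
base-12 3-happy: 423, 424, 427, 428, 430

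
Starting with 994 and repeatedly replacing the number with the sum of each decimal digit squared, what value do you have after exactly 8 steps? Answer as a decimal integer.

89

994 → 9² + 9² + 4² = 178
178 → 1² + 7² + 8² = 114
114 → 1² + 1² + 4² = 18
18 → 1² + 8² = 65
65 → 6² + 5² = 61
61 → 6² + 1² = 37
37 → 3² + 7² = 58
58 → 5² + 8² = 89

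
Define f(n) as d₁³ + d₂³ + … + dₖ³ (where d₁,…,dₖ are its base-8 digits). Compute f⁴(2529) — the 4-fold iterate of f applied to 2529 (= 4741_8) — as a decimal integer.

277

2529 = (4,7,4,1)_8 → 4³ + 7³ + 4³ + 1³ = 64 + 343 + 64 + 1 = 472
472 = (7,3,0)_8 → 7³ + 3³ + 0³ = 343 + 27 + 0 = 370
370 = (5,6,2)_8 → 5³ + 6³ + 2³ = 125 + 216 + 8 = 349
349 = (5,3,5)_8 → 5³ + 3³ + 5³ = 125 + 27 + 125 = 277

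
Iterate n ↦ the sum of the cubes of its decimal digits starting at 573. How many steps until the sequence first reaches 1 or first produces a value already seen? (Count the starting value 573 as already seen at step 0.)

573 → 5³ + 7³ + 3³ = 125 + 343 + 27 = 495
495 → 4³ + 9³ + 5³ = 64 + 729 + 125 = 918
918 → 9³ + 1³ + 8³ = 729 + 1 + 512 = 1242
1242 → 1³ + 2³ + 4³ + 2³ = 1 + 8 + 64 + 8 = 81
81 → 8³ + 1³ = 512 + 1 = 513
513 → 5³ + 1³ + 3³ = 125 + 1 + 27 = 153
153 → 1³ + 5³ + 3³ = 1 + 125 + 27 = 153  — 153 repeats.
That took 7 steps.

7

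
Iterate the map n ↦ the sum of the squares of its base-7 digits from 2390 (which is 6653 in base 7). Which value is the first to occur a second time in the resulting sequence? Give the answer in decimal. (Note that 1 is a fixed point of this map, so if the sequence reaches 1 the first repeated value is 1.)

2390 = (6,6,5,3)_7 → 6² + 6² + 5² + 3² = 36 + 36 + 25 + 9 = 106
106 = (2,1,1)_7 → 2² + 1² + 1² = 4 + 1 + 1 = 6
6 = (6)_7 → 6² = 36
36 = (5,1)_7 → 5² + 1² = 25 + 1 = 26
26 = (3,5)_7 → 3² + 5² = 9 + 25 = 34
34 = (4,6)_7 → 4² + 6² = 16 + 36 = 52
52 = (1,0,3)_7 → 1² + 0² + 3² = 1 + 0 + 9 = 10
10 = (1,3)_7 → 1² + 3² = 1 + 9 = 10  — 10 already appeared earlier.

10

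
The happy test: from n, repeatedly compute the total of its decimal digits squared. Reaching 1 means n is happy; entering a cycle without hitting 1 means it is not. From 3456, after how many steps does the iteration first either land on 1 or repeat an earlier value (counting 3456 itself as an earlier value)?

3456 → 3² + 4² + 5² + 6² = 9 + 16 + 25 + 36 = 86
86 → 8² + 6² = 64 + 36 = 100
100 → 1² + 0² + 0² = 1 + 0 + 0 = 1  — reached 1.
That took 3 steps.

3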